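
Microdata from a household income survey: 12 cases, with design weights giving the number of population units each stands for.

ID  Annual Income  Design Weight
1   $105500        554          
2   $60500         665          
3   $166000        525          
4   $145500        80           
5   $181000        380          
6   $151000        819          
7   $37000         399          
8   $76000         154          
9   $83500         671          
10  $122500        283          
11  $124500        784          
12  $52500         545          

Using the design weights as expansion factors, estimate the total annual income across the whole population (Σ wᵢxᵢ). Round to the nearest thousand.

633302000

Weighted total = 105500×554 + 60500×665 + 166000×525 + 145500×80 + 181000×380 + 151000×819 + 37000×399 + 76000×154 + 83500×671 + 122500×283 + 124500×784 + 52500×545
  = 633302000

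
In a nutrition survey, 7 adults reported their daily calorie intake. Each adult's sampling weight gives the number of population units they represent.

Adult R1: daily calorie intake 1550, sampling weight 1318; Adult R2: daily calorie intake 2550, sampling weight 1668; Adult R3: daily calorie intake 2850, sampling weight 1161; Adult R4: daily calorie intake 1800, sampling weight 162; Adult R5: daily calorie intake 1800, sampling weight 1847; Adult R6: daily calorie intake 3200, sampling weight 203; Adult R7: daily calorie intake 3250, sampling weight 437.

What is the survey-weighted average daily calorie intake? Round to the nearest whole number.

2250

Weighted sum = 15291200
Sum of weights = 1318 + 1668 + 1161 + 162 + 1847 + 203 + 437 = 6796
Weighted mean = 15291200 / 6796 = 2250.0294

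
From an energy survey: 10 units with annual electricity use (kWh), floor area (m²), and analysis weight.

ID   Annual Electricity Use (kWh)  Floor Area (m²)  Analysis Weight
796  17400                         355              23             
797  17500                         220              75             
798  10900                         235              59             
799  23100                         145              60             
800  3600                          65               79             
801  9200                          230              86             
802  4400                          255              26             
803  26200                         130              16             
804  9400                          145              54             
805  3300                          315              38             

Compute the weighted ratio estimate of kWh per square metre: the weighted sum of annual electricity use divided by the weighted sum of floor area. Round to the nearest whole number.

Σ wᵢ·y = 17400×23 + 17500×75 + 10900×59 + 23100×60 + 3600×79 + 9200×86 + 4400×26 + 26200×16 + 9400×54 + 3300×38
  = 400200 + 1312500 + 643100 + 1386000 + 284400 + 791200 + 114400 + 419200 + 507600 + 125400 = 5984000
Σ wᵢ·x = 100655
Ratio = 5984000 / 100655 = 59.450599

59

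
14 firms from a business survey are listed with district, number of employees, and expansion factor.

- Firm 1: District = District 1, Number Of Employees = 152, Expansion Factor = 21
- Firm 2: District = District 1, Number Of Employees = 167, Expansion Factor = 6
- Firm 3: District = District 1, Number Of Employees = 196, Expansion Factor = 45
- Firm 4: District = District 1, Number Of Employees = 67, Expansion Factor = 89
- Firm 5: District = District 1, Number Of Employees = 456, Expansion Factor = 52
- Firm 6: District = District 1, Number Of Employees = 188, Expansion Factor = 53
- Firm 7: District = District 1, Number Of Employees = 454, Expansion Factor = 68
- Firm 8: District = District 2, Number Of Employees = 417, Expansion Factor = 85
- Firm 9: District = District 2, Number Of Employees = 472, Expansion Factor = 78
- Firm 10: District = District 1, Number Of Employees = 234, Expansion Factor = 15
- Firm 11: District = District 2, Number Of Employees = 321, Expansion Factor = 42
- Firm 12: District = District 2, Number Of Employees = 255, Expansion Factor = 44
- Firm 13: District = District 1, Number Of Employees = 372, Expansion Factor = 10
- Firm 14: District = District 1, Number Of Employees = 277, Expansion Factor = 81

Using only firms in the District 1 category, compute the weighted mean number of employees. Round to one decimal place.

257.3

District 1 rows: 1, 2, 3, 4, 5, 6, 7, 10, 13, 14
Weighted sum = 152×21 + 167×6 + 196×45 + 67×89 + 456×52 + 188×53 + 454×68 + 234×15 + 372×10 + 277×81
  = 3192 + 1002 + 8820 + 5963 + 23712 + 9964 + 30872 + 3510 + 3720 + 22437 = 113192
Sum of weights = 21 + 6 + 45 + 89 + 52 + 53 + 68 + 15 + 10 + 81 = 440
Weighted mean = 113192 / 440 = 257.25455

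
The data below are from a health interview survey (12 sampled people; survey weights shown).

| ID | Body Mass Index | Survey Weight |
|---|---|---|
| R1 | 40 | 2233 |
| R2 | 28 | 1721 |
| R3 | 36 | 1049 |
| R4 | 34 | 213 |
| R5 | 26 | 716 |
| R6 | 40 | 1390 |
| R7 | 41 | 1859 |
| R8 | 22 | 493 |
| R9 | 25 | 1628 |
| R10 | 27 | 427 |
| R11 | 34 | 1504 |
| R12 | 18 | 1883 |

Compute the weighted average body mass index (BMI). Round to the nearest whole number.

32

Weighted sum = 40×2233 + 28×1721 + 36×1049 + 34×213 + 26×716 + 40×1390 + 41×1859 + 22×493 + 25×1628 + 27×427 + 34×1504 + 18×1883
  = 481054
Sum of weights = 2233 + 1721 + 1049 + 213 + 716 + 1390 + 1859 + 493 + 1628 + 427 + 1504 + 1883 = 15116
Weighted mean = 481054 / 15116 = 31.82416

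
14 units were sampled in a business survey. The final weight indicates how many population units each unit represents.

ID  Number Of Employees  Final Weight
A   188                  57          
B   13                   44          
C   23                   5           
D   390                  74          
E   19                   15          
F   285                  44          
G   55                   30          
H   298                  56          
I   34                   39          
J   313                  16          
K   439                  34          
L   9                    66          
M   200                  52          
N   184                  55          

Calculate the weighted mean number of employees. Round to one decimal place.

193.9

Weighted sum = 113800
Sum of weights = 587
Weighted mean = 113800 / 587 = 193.86712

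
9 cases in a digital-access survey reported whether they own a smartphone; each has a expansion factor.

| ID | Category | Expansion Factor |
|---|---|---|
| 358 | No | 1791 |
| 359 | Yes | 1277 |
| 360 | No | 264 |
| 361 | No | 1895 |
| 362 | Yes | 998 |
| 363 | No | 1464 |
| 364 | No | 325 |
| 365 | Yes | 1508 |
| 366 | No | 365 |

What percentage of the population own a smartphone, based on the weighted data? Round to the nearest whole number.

38

Sum of weights for 'Yes' = 1277 + 998 + 1508 = 3783
Total weight = 1791 + 1277 + 264 + 1895 + 998 + 1464 + 325 + 1508 + 365 = 9887
Weighted proportion = 3783 / 9887 = 0.38262365 → 38.262365%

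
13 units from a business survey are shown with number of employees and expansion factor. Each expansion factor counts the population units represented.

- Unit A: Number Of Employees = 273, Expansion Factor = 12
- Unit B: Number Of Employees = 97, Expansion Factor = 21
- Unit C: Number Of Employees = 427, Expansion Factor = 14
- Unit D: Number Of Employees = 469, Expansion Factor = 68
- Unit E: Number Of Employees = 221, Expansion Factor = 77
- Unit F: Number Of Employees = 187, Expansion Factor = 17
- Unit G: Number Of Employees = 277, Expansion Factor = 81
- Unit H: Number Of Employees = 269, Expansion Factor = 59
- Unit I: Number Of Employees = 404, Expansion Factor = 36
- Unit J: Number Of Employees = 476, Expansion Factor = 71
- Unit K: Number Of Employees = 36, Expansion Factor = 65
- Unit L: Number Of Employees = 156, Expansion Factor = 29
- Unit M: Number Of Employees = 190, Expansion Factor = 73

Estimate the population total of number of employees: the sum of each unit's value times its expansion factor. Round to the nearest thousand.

171000

Weighted total = 170761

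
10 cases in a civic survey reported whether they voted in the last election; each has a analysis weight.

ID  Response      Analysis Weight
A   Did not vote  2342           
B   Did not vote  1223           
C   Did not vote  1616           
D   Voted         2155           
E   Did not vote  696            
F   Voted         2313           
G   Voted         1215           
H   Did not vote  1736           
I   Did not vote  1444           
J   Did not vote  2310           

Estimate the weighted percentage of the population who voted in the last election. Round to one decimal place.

Sum of weights for 'Voted' = 2155 + 2313 + 1215 = 5683
Total weight = 2342 + 1223 + 1616 + 2155 + 696 + 2313 + 1215 + 1736 + 1444 + 2310 = 17050
Weighted proportion = 5683 / 17050 = 0.33331378 → 33.331378%

33.3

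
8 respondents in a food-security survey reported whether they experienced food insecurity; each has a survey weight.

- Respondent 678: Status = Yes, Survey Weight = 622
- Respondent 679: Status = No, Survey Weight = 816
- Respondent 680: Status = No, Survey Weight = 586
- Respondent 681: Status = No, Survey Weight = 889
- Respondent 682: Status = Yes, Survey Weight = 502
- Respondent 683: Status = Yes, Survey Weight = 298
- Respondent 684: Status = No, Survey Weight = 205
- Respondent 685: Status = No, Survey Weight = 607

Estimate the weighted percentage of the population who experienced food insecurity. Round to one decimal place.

31.4

Sum of weights for 'Yes' = 622 + 502 + 298 = 1422
Total weight = 622 + 816 + 586 + 889 + 502 + 298 + 205 + 607 = 4525
Weighted proportion = 1422 / 4525 = 0.31425414 → 31.425414%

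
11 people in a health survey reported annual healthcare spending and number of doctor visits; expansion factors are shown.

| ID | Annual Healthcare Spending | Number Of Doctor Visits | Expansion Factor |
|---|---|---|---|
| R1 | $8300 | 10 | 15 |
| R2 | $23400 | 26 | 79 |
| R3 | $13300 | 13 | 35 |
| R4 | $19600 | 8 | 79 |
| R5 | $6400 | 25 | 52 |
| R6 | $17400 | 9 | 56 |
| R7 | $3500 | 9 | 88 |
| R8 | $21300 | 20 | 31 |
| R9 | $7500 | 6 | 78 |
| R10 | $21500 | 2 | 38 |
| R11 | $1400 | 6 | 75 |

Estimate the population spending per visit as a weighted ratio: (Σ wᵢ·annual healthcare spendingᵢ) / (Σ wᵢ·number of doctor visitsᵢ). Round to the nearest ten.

Σ wᵢ·y = 8300×15 + 23400×79 + 13300×35 + 19600×79 + 6400×52 + 17400×56 + 3500×88 + 21300×31 + 7500×78 + 21500×38 + 1400×75
  = 7769500
Σ wᵢ·x = 10×15 + 26×79 + 13×35 + 8×79 + 25×52 + 9×56 + 9×88 + 20×31 + 6×78 + 2×38 + 6×75
  = 150 + 2054 + 455 + 632 + 1300 + 504 + 792 + 620 + 468 + 76 + 450 = 7501
Ratio = 7769500 / 7501 = 1035.7952

1040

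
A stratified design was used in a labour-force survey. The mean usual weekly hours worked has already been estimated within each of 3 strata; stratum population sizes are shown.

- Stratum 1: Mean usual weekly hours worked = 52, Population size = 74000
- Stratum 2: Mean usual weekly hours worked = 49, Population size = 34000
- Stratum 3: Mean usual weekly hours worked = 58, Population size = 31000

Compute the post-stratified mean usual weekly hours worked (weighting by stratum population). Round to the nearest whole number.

53

Σ Nₕ·x̄ₕ = 52×74000 + 49×34000 + 58×31000
  = 3848000 + 1666000 + 1798000 = 7312000
Σ Nₕ = 74000 + 34000 + 31000 = 139000
Overall mean = 7312000 / 139000 = 52.604317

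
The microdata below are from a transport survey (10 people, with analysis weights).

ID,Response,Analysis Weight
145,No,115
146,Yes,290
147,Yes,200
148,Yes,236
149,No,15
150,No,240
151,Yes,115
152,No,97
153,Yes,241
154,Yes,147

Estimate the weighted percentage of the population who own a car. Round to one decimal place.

72.5

Sum of weights for 'Yes' = 290 + 200 + 236 + 115 + 241 + 147 = 1229
Total weight = 115 + 290 + 200 + 236 + 15 + 240 + 115 + 97 + 241 + 147 = 1696
Weighted proportion = 1229 / 1696 = 0.72464623 → 72.464623%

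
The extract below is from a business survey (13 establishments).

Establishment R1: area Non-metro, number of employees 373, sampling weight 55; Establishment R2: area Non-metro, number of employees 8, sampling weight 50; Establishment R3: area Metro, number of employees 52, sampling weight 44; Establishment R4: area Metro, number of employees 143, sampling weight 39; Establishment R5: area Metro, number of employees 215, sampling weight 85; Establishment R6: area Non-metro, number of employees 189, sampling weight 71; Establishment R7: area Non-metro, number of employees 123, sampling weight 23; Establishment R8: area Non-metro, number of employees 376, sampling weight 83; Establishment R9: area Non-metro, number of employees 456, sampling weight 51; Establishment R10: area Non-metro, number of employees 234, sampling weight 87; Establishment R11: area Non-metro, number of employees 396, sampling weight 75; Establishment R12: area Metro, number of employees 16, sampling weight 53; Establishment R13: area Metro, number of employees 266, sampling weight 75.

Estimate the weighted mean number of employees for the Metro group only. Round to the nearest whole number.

159

Metro rows: R3, R4, R5, R12, R13
Weighted sum = 52×44 + 143×39 + 215×85 + 16×53 + 266×75
  = 2288 + 5577 + 18275 + 848 + 19950 = 46938
Sum of weights = 296
Weighted mean = 46938 / 296 = 158.57432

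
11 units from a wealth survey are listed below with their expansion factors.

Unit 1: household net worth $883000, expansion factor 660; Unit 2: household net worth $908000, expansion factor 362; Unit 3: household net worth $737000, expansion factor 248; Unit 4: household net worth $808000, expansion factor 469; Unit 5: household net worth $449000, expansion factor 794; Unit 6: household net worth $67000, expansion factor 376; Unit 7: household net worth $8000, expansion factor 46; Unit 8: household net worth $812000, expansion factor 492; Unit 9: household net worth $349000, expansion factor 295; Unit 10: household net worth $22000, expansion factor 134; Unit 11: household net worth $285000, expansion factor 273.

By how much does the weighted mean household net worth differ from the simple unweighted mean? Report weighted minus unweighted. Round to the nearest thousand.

103000

Unweighted sum = 5328000
Unweighted mean = 5328000 / 11 = 484363.64
Weighted sum = 883000×660 + 908000×362 + 737000×248 + 808000×469 + 449000×794 + 67000×376 + 8000×46 + 812000×492 + 349000×295 + 22000×134 + 285000×273
  = 582780000 + 328696000 + 182776000 + 378952000 + 356506000 + 25192000 + 368000 + 399504000 + 102955000 + 2948000 + 77805000 = 2438482000
Sum of weights = 660 + 362 + 248 + 469 + 794 + 376 + 46 + 492 + 295 + 134 + 273 = 4149
Weighted mean = 2438482000 / 4149 = 587727.65
Difference (weighted minus unweighted) = 103364.01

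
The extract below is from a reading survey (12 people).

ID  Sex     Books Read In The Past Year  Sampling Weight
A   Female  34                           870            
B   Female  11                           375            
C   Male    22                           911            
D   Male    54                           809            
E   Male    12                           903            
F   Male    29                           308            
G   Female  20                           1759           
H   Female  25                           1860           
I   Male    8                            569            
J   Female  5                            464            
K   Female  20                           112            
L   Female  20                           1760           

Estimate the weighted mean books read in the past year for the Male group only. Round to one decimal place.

Male rows: C, D, E, F, I
Weighted sum = 22×911 + 54×809 + 12×903 + 29×308 + 8×569
  = 88048
Sum of weights = 911 + 809 + 903 + 308 + 569 = 3500
Weighted mean = 88048 / 3500 = 25.156571

25.2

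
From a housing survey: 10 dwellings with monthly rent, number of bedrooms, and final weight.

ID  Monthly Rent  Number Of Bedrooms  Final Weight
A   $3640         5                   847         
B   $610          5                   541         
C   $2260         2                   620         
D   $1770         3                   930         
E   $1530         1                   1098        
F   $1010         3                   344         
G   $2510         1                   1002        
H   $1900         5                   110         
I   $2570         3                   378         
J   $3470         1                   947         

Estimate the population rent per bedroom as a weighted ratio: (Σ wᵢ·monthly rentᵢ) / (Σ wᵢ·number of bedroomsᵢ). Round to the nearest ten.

920

Σ wᵢ·y = 3640×847 + 610×541 + 2260×620 + 1770×930 + 1530×1098 + 1010×344 + 2510×1002 + 1900×110 + 2570×378 + 3470×947
  = 3083080 + 330010 + 1401200 + 1646100 + 1679940 + 347440 + 2515020 + 209000 + 971460 + 3286090 = 15469340
Σ wᵢ·x = 5×847 + 5×541 + 2×620 + 3×930 + 1×1098 + 3×344 + 1×1002 + 5×110 + 3×378 + 1×947
  = 16733
Ratio = 15469340 / 16733 = 924.48097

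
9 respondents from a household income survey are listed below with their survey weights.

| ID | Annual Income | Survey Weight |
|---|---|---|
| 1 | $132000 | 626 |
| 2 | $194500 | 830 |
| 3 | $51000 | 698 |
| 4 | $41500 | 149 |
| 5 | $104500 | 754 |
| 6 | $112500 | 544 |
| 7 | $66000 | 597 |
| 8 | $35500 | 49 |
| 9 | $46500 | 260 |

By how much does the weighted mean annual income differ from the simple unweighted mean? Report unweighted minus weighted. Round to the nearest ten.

-19180

Unweighted sum = 132000 + 194500 + 51000 + 41500 + 104500 + 112500 + 66000 + 35500 + 46500 = 784000
Unweighted mean = 784000 / 9 = 87111.111
Weighted sum = 132000×626 + 194500×830 + 51000×698 + 41500×149 + 104500×754 + 112500×544 + 66000×597 + 35500×49 + 46500×260
  = 82632000 + 161435000 + 35598000 + 6183500 + 78793000 + 61200000 + 39402000 + 1739500 + 12090000 = 479073000
Sum of weights = 626 + 830 + 698 + 149 + 754 + 544 + 597 + 49 + 260 = 4507
Weighted mean = 479073000 / 4507 = 106295.32
Difference (unweighted minus weighted) = -19184.207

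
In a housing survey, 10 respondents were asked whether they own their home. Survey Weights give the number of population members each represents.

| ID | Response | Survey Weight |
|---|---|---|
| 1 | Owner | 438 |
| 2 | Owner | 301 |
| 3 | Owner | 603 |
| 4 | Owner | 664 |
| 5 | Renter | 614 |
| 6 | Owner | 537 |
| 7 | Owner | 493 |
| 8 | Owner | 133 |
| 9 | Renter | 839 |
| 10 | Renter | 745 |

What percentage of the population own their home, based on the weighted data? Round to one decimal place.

Sum of weights for 'Owner' = 438 + 301 + 603 + 664 + 537 + 493 + 133 = 3169
Total weight = 438 + 301 + 603 + 664 + 614 + 537 + 493 + 133 + 839 + 745 = 5367
Weighted proportion = 3169 / 5367 = 0.59046022 → 59.046022%

59.0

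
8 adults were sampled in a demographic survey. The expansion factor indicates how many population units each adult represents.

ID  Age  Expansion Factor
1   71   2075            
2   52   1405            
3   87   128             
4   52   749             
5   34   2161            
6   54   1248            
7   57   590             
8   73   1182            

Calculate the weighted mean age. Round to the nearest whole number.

56

Weighted sum = 71×2075 + 52×1405 + 87×128 + 52×749 + 34×2161 + 54×1248 + 57×590 + 73×1182
  = 531251
Sum of weights = 2075 + 1405 + 128 + 749 + 2161 + 1248 + 590 + 1182 = 9538
Weighted mean = 531251 / 9538 = 55.698364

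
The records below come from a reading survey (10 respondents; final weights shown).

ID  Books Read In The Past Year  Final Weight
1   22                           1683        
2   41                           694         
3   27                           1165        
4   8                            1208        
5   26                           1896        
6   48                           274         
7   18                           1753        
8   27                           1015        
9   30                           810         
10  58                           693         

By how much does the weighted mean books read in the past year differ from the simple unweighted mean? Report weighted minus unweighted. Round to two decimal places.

-4.36

Unweighted sum = 305
Unweighted mean = 305 / 10 = 30.5
Weighted sum = 22×1683 + 41×694 + 27×1165 + 8×1208 + 26×1896 + 48×274 + 18×1753 + 27×1015 + 30×810 + 58×693
  = 37026 + 28454 + 31455 + 9664 + 49296 + 13152 + 31554 + 27405 + 24300 + 40194 = 292500
Sum of weights = 1683 + 694 + 1165 + 1208 + 1896 + 274 + 1753 + 1015 + 810 + 693 = 11191
Weighted mean = 292500 / 11191 = 26.137074
Difference (weighted minus unweighted) = -4.3629256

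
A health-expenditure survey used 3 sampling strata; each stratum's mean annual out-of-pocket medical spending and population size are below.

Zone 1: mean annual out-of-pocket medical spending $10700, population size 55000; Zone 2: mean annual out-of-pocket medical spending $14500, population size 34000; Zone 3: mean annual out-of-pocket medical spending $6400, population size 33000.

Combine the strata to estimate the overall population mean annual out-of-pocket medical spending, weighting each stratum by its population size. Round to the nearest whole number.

Σ Nₕ·x̄ₕ = 10700×55000 + 14500×34000 + 6400×33000
  = 588500000 + 493000000 + 211200000 = 1292700000
Σ Nₕ = 55000 + 34000 + 33000 = 122000
Overall mean = 1292700000 / 122000 = 10595.902

10596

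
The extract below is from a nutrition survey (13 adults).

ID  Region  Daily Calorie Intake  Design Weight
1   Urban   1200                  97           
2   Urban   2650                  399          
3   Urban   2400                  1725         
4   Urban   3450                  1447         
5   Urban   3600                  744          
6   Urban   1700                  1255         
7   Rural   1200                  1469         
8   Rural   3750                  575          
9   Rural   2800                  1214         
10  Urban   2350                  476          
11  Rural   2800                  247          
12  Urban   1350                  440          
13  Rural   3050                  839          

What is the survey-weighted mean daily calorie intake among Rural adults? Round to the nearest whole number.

2433

Rural rows: 7, 8, 9, 11, 13
Weighted sum = 1200×1469 + 3750×575 + 2800×1214 + 2800×247 + 3050×839
  = 1762800 + 2156250 + 3399200 + 691600 + 2558950 = 10568800
Sum of weights = 1469 + 575 + 1214 + 247 + 839 = 4344
Weighted mean = 10568800 / 4344 = 2432.965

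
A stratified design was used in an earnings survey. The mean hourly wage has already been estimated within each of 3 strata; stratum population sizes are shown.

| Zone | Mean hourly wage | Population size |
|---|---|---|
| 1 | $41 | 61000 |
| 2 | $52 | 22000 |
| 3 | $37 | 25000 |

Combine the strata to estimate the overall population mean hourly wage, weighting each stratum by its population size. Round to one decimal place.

42.3

Σ Nₕ·x̄ₕ = 41×61000 + 52×22000 + 37×25000
  = 2501000 + 1144000 + 925000 = 4570000
Σ Nₕ = 61000 + 22000 + 25000 = 108000
Overall mean = 4570000 / 108000 = 42.314815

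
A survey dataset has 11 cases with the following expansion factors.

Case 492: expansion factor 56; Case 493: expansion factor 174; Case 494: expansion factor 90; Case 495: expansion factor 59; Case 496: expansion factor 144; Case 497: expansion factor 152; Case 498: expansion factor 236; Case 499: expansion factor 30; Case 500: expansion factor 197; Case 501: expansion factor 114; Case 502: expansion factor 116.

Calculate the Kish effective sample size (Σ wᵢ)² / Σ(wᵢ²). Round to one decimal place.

Σ wᵢ = 56 + 174 + 90 + 59 + 144 + 152 + 236 + 30 + 197 + 114 + 116 = 1368
Σ wᵢ² = 210690
n_eff = 1368² / 210690 = 1871424 / 210690 = 8.882358

8.9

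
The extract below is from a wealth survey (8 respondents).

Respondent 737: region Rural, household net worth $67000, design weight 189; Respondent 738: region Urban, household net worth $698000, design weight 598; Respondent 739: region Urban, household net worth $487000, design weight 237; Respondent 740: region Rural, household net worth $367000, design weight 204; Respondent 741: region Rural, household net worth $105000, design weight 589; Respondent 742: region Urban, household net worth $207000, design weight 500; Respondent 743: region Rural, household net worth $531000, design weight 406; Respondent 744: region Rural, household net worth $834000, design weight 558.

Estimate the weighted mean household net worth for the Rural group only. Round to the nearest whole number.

Rural rows: 737, 740, 741, 743, 744
Weighted sum = 67000×189 + 367000×204 + 105000×589 + 531000×406 + 834000×558
  = 12663000 + 74868000 + 61845000 + 215586000 + 465372000 = 830334000
Sum of weights = 1946
Weighted mean = 830334000 / 1946 = 426687.56

426688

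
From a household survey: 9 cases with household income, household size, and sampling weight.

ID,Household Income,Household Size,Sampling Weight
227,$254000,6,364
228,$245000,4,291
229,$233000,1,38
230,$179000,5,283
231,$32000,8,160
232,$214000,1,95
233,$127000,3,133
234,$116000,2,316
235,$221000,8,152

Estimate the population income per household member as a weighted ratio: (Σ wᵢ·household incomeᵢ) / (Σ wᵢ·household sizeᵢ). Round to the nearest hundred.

39900

Σ wᵢ·y = 254000×364 + 245000×291 + 233000×38 + 179000×283 + 32000×160 + 214000×95 + 127000×133 + 116000×316 + 221000×152
  = 92456000 + 71295000 + 8854000 + 50657000 + 5120000 + 20330000 + 16891000 + 36656000 + 33592000 = 335851000
Σ wᵢ·x = 6×364 + 4×291 + 1×38 + 5×283 + 8×160 + 1×95 + 3×133 + 2×316 + 8×152
  = 2184 + 1164 + 38 + 1415 + 1280 + 95 + 399 + 632 + 1216 = 8423
Ratio = 335851000 / 8423 = 39873.086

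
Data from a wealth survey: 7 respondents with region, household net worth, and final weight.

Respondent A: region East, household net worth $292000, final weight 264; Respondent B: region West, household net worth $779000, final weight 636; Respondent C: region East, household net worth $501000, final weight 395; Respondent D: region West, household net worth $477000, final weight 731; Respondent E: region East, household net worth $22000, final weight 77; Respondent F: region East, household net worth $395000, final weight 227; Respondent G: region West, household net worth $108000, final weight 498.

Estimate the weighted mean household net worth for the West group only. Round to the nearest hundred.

481500

West rows: B, D, G
Weighted sum = 779000×636 + 477000×731 + 108000×498
  = 495444000 + 348687000 + 53784000 = 897915000
Sum of weights = 636 + 731 + 498 = 1865
Weighted mean = 897915000 / 1865 = 481455.76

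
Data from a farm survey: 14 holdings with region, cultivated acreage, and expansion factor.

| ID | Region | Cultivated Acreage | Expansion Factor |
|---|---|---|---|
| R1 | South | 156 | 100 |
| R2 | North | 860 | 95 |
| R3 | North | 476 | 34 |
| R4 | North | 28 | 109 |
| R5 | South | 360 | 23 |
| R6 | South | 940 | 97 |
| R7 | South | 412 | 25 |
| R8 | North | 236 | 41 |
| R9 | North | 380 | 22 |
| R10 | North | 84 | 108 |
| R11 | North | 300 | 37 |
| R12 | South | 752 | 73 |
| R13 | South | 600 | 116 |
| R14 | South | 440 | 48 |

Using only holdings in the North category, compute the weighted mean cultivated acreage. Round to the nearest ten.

North rows: R2, R3, R4, R8, R9, R10, R11
Weighted sum = 139144
Sum of weights = 95 + 34 + 109 + 41 + 22 + 108 + 37 = 446
Weighted mean = 139144 / 446 = 311.98206

310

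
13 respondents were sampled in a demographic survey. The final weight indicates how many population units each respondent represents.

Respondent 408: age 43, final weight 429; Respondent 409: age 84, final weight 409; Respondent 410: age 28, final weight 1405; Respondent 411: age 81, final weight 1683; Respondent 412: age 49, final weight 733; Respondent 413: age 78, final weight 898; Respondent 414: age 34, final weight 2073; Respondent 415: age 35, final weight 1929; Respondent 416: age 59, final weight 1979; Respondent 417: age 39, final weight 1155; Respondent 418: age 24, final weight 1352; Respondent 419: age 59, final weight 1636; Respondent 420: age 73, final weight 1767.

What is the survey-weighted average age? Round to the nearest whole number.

51

Weighted sum = 892193
Sum of weights = 17448
Weighted mean = 892193 / 17448 = 51.134399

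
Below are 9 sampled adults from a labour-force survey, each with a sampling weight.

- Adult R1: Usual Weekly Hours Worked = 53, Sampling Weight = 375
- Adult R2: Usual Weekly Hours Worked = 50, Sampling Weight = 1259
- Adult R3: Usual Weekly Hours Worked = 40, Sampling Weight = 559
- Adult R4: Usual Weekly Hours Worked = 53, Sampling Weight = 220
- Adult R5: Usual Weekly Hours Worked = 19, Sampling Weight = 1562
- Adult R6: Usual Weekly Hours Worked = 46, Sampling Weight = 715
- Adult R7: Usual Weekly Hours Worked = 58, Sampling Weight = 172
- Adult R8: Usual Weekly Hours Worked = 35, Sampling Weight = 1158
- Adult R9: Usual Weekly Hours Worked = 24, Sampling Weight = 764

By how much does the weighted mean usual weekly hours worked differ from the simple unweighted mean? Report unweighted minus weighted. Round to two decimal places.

5.41

Unweighted sum = 53 + 50 + 40 + 53 + 19 + 46 + 58 + 35 + 24 = 378
Unweighted mean = 378 / 9 = 42
Weighted sum = 248255
Sum of weights = 6784
Weighted mean = 248255 / 6784 = 36.594192
Difference (unweighted minus weighted) = 5.4058078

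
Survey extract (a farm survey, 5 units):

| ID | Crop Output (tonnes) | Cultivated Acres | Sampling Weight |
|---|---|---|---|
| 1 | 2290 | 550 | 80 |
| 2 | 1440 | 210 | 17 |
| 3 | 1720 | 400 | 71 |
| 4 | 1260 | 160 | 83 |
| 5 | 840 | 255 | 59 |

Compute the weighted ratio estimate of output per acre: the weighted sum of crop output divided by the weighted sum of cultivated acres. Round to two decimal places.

Σ wᵢ·y = 2290×80 + 1440×17 + 1720×71 + 1260×83 + 840×59
  = 183200 + 24480 + 122120 + 104580 + 49560 = 483940
Σ wᵢ·x = 550×80 + 210×17 + 400×71 + 160×83 + 255×59
  = 44000 + 3570 + 28400 + 13280 + 15045 = 104295
Ratio = 483940 / 104295 = 4.6401074

4.64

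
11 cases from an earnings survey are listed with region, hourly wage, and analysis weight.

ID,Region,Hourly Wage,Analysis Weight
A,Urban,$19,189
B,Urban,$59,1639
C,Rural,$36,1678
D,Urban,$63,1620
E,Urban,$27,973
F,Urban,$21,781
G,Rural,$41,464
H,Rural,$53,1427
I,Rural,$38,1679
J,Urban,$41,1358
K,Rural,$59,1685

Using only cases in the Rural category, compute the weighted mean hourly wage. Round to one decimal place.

45.9

Rural rows: C, G, H, I, K
Weighted sum = 36×1678 + 41×464 + 53×1427 + 38×1679 + 59×1685
  = 60408 + 19024 + 75631 + 63802 + 99415 = 318280
Sum of weights = 1678 + 464 + 1427 + 1679 + 1685 = 6933
Weighted mean = 318280 / 6933 = 45.907976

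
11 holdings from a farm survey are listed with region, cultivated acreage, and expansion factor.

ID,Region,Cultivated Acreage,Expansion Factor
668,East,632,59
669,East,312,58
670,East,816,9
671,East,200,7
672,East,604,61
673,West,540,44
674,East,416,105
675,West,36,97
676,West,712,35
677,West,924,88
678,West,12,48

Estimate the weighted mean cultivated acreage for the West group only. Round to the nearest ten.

West rows: 673, 675, 676, 677, 678
Weighted sum = 540×44 + 36×97 + 712×35 + 924×88 + 12×48
  = 134060
Sum of weights = 44 + 97 + 35 + 88 + 48 = 312
Weighted mean = 134060 / 312 = 429.67949

430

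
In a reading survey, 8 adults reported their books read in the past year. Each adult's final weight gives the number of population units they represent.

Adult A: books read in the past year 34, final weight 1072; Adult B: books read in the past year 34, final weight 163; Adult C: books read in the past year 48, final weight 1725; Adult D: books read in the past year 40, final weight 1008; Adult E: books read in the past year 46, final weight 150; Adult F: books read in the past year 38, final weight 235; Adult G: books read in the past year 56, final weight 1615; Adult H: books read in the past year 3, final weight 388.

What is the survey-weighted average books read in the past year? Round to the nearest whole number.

Weighted sum = 272544
Sum of weights = 1072 + 163 + 1725 + 1008 + 150 + 235 + 1615 + 388 = 6356
Weighted mean = 272544 / 6356 = 42.879799

43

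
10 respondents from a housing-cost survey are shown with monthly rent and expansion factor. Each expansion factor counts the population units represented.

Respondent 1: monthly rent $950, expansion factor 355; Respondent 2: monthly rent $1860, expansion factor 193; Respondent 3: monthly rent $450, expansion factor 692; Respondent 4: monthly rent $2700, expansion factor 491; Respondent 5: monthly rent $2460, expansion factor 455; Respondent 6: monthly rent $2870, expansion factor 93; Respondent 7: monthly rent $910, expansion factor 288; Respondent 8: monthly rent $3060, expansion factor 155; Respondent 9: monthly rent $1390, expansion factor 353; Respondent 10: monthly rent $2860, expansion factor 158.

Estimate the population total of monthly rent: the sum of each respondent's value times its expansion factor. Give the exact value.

5398470

Weighted total = 950×355 + 1860×193 + 450×692 + 2700×491 + 2460×455 + 2870×93 + 910×288 + 3060×155 + 1390×353 + 2860×158
  = 5398470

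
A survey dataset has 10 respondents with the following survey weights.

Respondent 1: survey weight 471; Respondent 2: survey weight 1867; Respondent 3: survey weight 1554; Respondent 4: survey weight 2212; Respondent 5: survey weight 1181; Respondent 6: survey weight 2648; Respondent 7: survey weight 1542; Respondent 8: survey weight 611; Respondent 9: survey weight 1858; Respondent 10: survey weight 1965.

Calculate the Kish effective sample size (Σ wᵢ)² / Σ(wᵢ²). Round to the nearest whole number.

9

Σ wᵢ = 471 + 1867 + 1554 + 2212 + 1181 + 2648 + 1542 + 611 + 1858 + 1965 = 15909
Σ wᵢ² = 221841 + 3485689 + 2414916 + 4892944 + 1394761 + 7011904 + 2377764 + 373321 + 3452164 + 3861225 = 29486529
n_eff = 15909² / 29486529 = 253096281 / 29486529 = 8.5834545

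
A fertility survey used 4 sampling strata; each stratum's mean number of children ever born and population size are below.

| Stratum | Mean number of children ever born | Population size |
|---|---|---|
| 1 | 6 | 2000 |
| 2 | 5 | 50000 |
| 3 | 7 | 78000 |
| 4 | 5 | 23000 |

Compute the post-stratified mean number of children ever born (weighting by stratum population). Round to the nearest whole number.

Σ Nₕ·x̄ₕ = 6×2000 + 5×50000 + 7×78000 + 5×23000
  = 12000 + 250000 + 546000 + 115000 = 923000
Σ Nₕ = 153000
Overall mean = 923000 / 153000 = 6.0326797

6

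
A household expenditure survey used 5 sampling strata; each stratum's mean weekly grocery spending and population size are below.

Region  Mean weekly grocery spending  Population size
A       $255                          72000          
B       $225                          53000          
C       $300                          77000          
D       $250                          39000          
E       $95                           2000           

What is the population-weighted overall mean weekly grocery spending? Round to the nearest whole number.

261

Σ Nₕ·x̄ₕ = 255×72000 + 225×53000 + 300×77000 + 250×39000 + 95×2000
  = 63325000
Σ Nₕ = 72000 + 53000 + 77000 + 39000 + 2000 = 243000
Overall mean = 63325000 / 243000 = 260.59671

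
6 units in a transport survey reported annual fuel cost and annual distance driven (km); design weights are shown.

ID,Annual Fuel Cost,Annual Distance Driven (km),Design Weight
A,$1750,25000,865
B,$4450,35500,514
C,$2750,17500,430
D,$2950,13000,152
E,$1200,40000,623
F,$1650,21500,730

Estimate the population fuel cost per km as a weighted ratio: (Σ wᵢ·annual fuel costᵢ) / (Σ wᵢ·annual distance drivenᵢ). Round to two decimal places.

0.08

Σ wᵢ·y = 1750×865 + 4450×514 + 2750×430 + 2950×152 + 1200×623 + 1650×730
  = 1513750 + 2287300 + 1182500 + 448400 + 747600 + 1204500 = 7384050
Σ wᵢ·x = 25000×865 + 35500×514 + 17500×430 + 13000×152 + 40000×623 + 21500×730
  = 21625000 + 18247000 + 7525000 + 1976000 + 24920000 + 15695000 = 89988000
Ratio = 7384050 / 89988000 = 0.082055941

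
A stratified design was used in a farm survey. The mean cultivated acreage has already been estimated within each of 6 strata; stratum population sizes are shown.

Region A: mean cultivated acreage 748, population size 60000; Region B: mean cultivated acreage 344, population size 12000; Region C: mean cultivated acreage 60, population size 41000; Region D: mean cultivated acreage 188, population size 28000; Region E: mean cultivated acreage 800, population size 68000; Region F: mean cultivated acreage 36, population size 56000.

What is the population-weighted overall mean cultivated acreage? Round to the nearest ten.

Σ Nₕ·x̄ₕ = 748×60000 + 344×12000 + 60×41000 + 188×28000 + 800×68000 + 36×56000
  = 44880000 + 4128000 + 2460000 + 5264000 + 54400000 + 2016000 = 113148000
Σ Nₕ = 60000 + 12000 + 41000 + 28000 + 68000 + 56000 = 265000
Overall mean = 113148000 / 265000 = 426.97358

430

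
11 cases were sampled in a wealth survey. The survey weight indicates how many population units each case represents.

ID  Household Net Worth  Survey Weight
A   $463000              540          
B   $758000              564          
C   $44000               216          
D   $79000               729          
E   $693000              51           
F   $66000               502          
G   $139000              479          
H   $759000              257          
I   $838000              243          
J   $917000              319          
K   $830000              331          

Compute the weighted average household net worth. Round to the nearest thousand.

436000

Weighted sum = 463000×540 + 758000×564 + 44000×216 + 79000×729 + 693000×51 + 66000×502 + 139000×479 + 759000×257 + 838000×243 + 917000×319 + 830000×331
  = 250020000 + 427512000 + 9504000 + 57591000 + 35343000 + 33132000 + 66581000 + 195063000 + 203634000 + 292523000 + 274730000 = 1845633000
Sum of weights = 540 + 564 + 216 + 729 + 51 + 502 + 479 + 257 + 243 + 319 + 331 = 4231
Weighted mean = 1845633000 / 4231 = 436216.73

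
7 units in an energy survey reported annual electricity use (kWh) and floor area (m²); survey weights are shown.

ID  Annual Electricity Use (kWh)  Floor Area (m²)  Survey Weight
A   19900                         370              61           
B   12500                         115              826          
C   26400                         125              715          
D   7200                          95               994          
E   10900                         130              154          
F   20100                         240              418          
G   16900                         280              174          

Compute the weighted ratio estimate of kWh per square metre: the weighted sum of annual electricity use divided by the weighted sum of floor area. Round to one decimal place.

107.5

Σ wᵢ·y = 19900×61 + 12500×826 + 26400×715 + 7200×994 + 10900×154 + 20100×418 + 16900×174
  = 1213900 + 10325000 + 18876000 + 7156800 + 1678600 + 8401800 + 2940600 = 50592700
Σ wᵢ·x = 370×61 + 115×826 + 125×715 + 95×994 + 130×154 + 240×418 + 280×174
  = 22570 + 94990 + 89375 + 94430 + 20020 + 100320 + 48720 = 470425
Ratio = 50592700 / 470425 = 107.54679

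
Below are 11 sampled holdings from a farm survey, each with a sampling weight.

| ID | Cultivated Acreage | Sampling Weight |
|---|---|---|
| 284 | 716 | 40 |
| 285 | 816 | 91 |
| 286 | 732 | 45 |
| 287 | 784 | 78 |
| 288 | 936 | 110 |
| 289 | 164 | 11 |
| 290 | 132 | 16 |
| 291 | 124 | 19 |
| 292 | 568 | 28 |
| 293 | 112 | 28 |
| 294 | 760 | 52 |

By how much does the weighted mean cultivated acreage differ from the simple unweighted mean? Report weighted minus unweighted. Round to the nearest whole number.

173

Unweighted sum = 716 + 816 + 732 + 784 + 936 + 164 + 132 + 124 + 568 + 112 + 760 = 5844
Unweighted mean = 5844 / 11 = 531.27273
Weighted sum = 716×40 + 816×91 + 732×45 + 784×78 + 936×110 + 164×11 + 132×16 + 124×19 + 568×28 + 112×28 + 760×52
  = 364780
Sum of weights = 40 + 91 + 45 + 78 + 110 + 11 + 16 + 19 + 28 + 28 + 52 = 518
Weighted mean = 364780 / 518 = 704.20849
Difference (weighted minus unweighted) = 172.93577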